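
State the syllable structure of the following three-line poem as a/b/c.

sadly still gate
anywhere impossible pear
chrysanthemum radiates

4/8/7

Line 1: sadly(2) + still(1) + gate(1) = 4
Line 2: anywhere(3) + impossible(4) + pear(1) = 8
Line 3: chrysanthemum(4) + radiates(3) = 7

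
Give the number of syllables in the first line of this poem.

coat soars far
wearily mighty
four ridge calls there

3

The first line: "coat soars far": 1+1+1 = 3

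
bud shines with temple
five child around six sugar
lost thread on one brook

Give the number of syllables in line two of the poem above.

7

Line two: five (1), child (1), around (2), six (1), sugar (2) → 7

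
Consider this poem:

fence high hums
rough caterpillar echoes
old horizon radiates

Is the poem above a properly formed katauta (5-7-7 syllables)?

No

Line 1: fence(1) + high(1) + hums(1) = 3 (expected 5)
Line 2: rough(1) + caterpillar(4) + echoes(2) = 7 ✓
Line 3: old(1) + horizon(3) + radiates(3) = 7 ✓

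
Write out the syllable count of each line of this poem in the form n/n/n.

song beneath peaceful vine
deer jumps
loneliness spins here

Line 1: song(1) + beneath(2) + peaceful(2) + vine(1) = 6
Line 2: deer(1) + jumps(1) = 2
Line 3: loneliness(3) + spins(1) + here(1) = 5

6/2/5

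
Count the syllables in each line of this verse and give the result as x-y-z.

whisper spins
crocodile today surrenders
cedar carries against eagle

3-8-8

Line 1: whisper(2) + spins(1) = 3
Line 2: crocodile(3) + today(2) + surrenders(3) = 8
Line 3: cedar(2) + carries(2) + against(2) + eagle(2) = 8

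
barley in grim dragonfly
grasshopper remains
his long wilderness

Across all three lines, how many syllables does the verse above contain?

Line 1: barley(2) + in(1) + grim(1) + dragonfly(3) = 7
Line 2: grasshopper(3) + remains(2) = 5
Line 3: his(1) + long(1) + wilderness(3) = 5
Total: 7 + 5 + 5 = 17

17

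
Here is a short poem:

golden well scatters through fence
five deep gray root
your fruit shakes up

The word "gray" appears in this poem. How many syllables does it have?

1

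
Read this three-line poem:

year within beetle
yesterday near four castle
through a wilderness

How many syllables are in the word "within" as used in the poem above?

2

"within" has 2 syllables.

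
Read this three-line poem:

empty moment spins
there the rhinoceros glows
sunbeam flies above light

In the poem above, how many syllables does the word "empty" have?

2

"empty" has 2 syllables.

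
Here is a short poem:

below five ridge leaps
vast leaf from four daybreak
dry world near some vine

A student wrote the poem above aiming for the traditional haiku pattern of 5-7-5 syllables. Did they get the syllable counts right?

Line 1: "below five ridge leaps": 2+1+1+1 = 5 ✓
Line 2: "vast leaf from four daybreak": 1+1+1+1+2 = 6 (expected 7)
Line 3: "dry world near some vine": 1+1+1+1+1 = 5 ✓

No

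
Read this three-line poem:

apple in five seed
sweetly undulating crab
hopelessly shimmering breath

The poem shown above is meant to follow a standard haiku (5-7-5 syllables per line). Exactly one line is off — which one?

The third line

Line 1: "apple in five seed": 2+1+1+1 = 5 ✓
Line 2: "sweetly undulating crab": 2+4+1 = 7 ✓
Line 3: "hopelessly shimmering breath": 3+3+1 = 7 (expected 5)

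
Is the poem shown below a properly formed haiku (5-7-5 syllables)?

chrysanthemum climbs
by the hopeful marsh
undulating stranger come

No

Line 1: chrysanthemum(4) + climbs(1) = 5 ✓
Line 2: by(1) + the(1) + hopeful(2) + marsh(1) = 5 (expected 7)
Line 3: undulating(4) + stranger(2) + come(1) = 7 (expected 5)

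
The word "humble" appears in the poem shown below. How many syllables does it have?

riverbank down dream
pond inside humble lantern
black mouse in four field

2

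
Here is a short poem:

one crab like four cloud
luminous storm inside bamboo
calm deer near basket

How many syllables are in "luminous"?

3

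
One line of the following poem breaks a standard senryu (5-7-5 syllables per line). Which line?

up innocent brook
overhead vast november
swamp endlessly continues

Line 3

Line 1: up (1), innocent (3), brook (1) → 5 ✓
Line 2: overhead (3), vast (1), november (3) → 7 ✓
Line 3: swamp (1), endlessly (3), continues (3) → 7 (expected 5)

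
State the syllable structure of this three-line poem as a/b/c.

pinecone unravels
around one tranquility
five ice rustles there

Line 1: pinecone (2), unravels (3) → 5
Line 2: around (2), one (1), tranquility (4) → 7
Line 3: five (1), ice (1), rustles (2), there (1) → 5

5/7/5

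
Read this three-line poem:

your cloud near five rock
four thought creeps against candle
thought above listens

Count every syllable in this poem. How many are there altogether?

17

Line 1: your (1), cloud (1), near (1), five (1), rock (1) → 5
Line 2: four (1), thought (1), creeps (1), against (2), candle (2) → 7
Line 3: thought (1), above (2), listens (2) → 5
Total: 5 + 7 + 5 = 17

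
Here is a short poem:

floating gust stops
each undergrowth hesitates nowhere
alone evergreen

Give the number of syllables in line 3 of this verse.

5

Line 3: "alone evergreen": 2+3 = 5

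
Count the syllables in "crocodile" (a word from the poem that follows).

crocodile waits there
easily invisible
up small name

3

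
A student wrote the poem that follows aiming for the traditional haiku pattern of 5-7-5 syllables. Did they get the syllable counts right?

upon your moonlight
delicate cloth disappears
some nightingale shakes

Yes

Line 1: upon (2), your (1), moonlight (2) → 5 ✓
Line 2: delicate (3), cloth (1), disappears (3) → 7 ✓
Line 3: some (1), nightingale (3), shakes (1) → 5 ✓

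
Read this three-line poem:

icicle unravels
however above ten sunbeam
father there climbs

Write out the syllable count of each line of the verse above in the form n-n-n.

6-8-4

Line 1: icicle (3), unravels (3) → 6
Line 2: however (3), above (2), ten (1), sunbeam (2) → 8
Line 3: father (2), there (1), climbs (1) → 4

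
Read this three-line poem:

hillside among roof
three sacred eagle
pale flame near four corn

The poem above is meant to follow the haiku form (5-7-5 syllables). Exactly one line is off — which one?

Line 1: hillside (2), among (2), roof (1) → 5 ✓
Line 2: three (1), sacred (2), eagle (2) → 5 (expected 7)
Line 3: pale (1), flame (1), near (1), four (1), corn (1) → 5 ✓

The second line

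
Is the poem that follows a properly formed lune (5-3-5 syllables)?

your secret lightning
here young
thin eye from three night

No

Line 1: your (1), secret (2), lightning (2) → 5 ✓
Line 2: here (1), young (1) → 2 (expected 3)
Line 3: thin (1), eye (1), from (1), three (1), night (1) → 5 ✓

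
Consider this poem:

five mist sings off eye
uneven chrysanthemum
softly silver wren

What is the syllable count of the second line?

The second line: uneven(3) + chrysanthemum(4) = 7

7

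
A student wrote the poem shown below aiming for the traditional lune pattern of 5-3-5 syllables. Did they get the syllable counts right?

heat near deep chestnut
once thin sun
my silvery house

Line 1: heat(1) + near(1) + deep(1) + chestnut(2) = 5 ✓
Line 2: once(1) + thin(1) + sun(1) = 3 ✓
Line 3: my(1) + silvery(3) + house(1) = 5 ✓

Yes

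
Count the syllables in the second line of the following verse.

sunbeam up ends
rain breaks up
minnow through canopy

The second line: rain (1), breaks (1), up (1) → 3

3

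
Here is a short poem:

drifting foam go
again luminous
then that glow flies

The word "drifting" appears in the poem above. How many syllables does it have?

"drifting" has 2 syllables.

2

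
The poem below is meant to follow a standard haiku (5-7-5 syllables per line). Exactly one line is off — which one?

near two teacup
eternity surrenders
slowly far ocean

The first line

Line 1: near(1) + two(1) + teacup(2) = 4 (expected 5)
Line 2: eternity(4) + surrenders(3) = 7 ✓
Line 3: slowly(2) + far(1) + ocean(2) = 5 ✓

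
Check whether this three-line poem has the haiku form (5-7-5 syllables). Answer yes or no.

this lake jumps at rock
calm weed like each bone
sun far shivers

No

Line 1: "this lake jumps at rock": 1+1+1+1+1 = 5 ✓
Line 2: "calm weed like each bone": 1+1+1+1+1 = 5 (expected 7)
Line 3: "sun far shivers": 1+1+2 = 4 (expected 5)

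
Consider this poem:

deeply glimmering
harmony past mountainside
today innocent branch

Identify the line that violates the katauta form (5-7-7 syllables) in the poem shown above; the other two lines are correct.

The third line

Line 1: deeply (2), glimmering (3) → 5 ✓
Line 2: harmony (3), past (1), mountainside (3) → 7 ✓
Line 3: today (2), innocent (3), branch (1) → 6 (expected 7)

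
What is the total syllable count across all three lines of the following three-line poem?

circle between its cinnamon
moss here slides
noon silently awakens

18

Line 1: "circle between its cinnamon": 2+2+1+3 = 8
Line 2: "moss here slides": 1+1+1 = 3
Line 3: "noon silently awakens": 1+3+3 = 7
Total: 8 + 3 + 7 = 18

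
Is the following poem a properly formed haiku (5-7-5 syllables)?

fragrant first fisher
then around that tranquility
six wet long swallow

No

Line 1: fragrant(2) + first(1) + fisher(2) = 5 ✓
Line 2: then(1) + around(2) + that(1) + tranquility(4) = 8 (expected 7)
Line 3: six(1) + wet(1) + long(1) + swallow(2) = 5 ✓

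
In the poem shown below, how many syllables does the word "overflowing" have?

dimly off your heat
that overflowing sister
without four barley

"overflowing" has 4 syllables.

4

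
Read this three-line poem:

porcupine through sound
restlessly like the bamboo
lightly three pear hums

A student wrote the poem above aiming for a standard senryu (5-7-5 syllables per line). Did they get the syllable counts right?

Yes

Line 1: "porcupine through sound": 3+1+1 = 5 ✓
Line 2: "restlessly like the bamboo": 3+1+1+2 = 7 ✓
Line 3: "lightly three pear hums": 2+1+1+1 = 5 ✓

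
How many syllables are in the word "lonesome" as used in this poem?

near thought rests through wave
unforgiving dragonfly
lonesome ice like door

2

"lonesome" has 2 syllables.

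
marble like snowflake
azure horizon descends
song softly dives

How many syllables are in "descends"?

2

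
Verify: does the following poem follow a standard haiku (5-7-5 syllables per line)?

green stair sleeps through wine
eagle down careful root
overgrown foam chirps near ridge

Line 1: green(1) + stair(1) + sleeps(1) + through(1) + wine(1) = 5 ✓
Line 2: eagle(2) + down(1) + careful(2) + root(1) = 6 (expected 7)
Line 3: overgrown(3) + foam(1) + chirps(1) + near(1) + ridge(1) = 7 (expected 5)

No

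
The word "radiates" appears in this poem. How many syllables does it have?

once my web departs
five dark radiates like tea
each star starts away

"radiates" has 3 syllables.

3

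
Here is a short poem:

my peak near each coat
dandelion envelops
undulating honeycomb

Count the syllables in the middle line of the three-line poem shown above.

The middle line: dandelion(4) + envelops(3) = 7

7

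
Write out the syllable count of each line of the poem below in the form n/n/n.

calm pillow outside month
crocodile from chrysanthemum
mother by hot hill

6/8/5

Line 1: calm(1) + pillow(2) + outside(2) + month(1) = 6
Line 2: crocodile(3) + from(1) + chrysanthemum(4) = 8
Line 3: mother(2) + by(1) + hot(1) + hill(1) = 5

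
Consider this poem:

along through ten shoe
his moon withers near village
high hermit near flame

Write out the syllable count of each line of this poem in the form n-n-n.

Line 1: "along through ten shoe": 2+1+1+1 = 5
Line 2: "his moon withers near village": 1+1+2+1+2 = 7
Line 3: "high hermit near flame": 1+2+1+1 = 5

5-7-5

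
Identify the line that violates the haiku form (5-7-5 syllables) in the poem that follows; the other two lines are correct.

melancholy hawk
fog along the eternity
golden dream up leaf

Line 2

Line 1: "melancholy hawk": 4+1 = 5 ✓
Line 2: "fog along the eternity": 1+2+1+4 = 8 (expected 7)
Line 3: "golden dream up leaf": 2+1+1+1 = 5 ✓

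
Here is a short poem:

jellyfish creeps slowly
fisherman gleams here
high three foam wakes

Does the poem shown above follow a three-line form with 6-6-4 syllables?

Line 1: jellyfish (3), creeps (1), slowly (2) → 6 ✓
Line 2: fisherman (3), gleams (1), here (1) → 5 (expected 6)
Line 3: high (1), three (1), foam (1), wakes (1) → 4 ✓

No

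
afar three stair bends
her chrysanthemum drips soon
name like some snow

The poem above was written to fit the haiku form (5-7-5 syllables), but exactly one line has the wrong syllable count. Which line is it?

Line 1: afar(2) + three(1) + stair(1) + bends(1) = 5 ✓
Line 2: her(1) + chrysanthemum(4) + drips(1) + soon(1) = 7 ✓
Line 3: name(1) + like(1) + some(1) + snow(1) = 4 (expected 5)

Line 3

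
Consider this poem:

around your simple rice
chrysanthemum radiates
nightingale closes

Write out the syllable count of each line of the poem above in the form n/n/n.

6/7/5

Line 1: "around your simple rice": 2+1+2+1 = 6
Line 2: "chrysanthemum radiates": 4+3 = 7
Line 3: "nightingale closes": 3+2 = 5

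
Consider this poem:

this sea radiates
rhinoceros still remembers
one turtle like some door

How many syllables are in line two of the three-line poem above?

8

Line two: rhinoceros(4) + still(1) + remembers(3) = 8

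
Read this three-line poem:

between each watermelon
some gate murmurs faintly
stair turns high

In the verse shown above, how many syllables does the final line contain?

3

The final line: "stair turns high": 1+1+1 = 3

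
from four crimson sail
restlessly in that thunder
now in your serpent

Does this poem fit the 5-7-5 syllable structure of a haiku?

Line 1: "from four crimson sail": 1+1+2+1 = 5 ✓
Line 2: "restlessly in that thunder": 3+1+1+2 = 7 ✓
Line 3: "now in your serpent": 1+1+1+2 = 5 ✓

Yes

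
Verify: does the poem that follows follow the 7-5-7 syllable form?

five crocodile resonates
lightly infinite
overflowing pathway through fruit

No

Line 1: five (1), crocodile (3), resonates (3) → 7 ✓
Line 2: lightly (2), infinite (3) → 5 ✓
Line 3: overflowing (4), pathway (2), through (1), fruit (1) → 8 (expected 7)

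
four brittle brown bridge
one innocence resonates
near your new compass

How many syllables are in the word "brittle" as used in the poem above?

2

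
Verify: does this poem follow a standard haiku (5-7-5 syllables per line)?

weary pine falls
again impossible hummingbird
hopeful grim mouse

No

Line 1: weary (2), pine (1), falls (1) → 4 (expected 5)
Line 2: again (2), impossible (4), hummingbird (3) → 9 (expected 7)
Line 3: hopeful (2), grim (1), mouse (1) → 4 (expected 5)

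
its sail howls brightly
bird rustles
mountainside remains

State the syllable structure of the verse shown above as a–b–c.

Line 1: its (1), sail (1), howls (1), brightly (2) → 5
Line 2: bird (1), rustles (2) → 3
Line 3: mountainside (3), remains (2) → 5

5–3–5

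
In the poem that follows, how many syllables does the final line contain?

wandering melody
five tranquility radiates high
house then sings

The final line: "house then sings": 1+1+1 = 3

3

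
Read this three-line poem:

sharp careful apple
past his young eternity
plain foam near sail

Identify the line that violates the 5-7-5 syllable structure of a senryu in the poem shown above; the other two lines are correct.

The third line

Line 1: "sharp careful apple": 1+2+2 = 5 ✓
Line 2: "past his young eternity": 1+1+1+4 = 7 ✓
Line 3: "plain foam near sail": 1+1+1+1 = 4 (expected 5)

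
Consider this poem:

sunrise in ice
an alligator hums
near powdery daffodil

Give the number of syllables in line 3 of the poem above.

Line 3: "near powdery daffodil": 1+3+3 = 7

7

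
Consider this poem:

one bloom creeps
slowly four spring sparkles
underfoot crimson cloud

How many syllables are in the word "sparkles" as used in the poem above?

2

"sparkles" has 2 syllables.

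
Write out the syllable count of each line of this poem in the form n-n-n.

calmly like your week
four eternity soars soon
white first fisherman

5-7-5

Line 1: calmly (2), like (1), your (1), week (1) → 5
Line 2: four (1), eternity (4), soars (1), soon (1) → 7
Line 3: white (1), first (1), fisherman (3) → 5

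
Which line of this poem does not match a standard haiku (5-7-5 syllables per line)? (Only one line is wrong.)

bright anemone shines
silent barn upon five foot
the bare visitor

The first line

Line 1: "bright anemone shines": 1+4+1 = 6 (expected 5)
Line 2: "silent barn upon five foot": 2+1+2+1+1 = 7 ✓
Line 3: "the bare visitor": 1+1+3 = 5 ✓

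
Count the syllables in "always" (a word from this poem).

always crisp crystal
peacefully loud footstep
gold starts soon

"always" has 2 syllables.

2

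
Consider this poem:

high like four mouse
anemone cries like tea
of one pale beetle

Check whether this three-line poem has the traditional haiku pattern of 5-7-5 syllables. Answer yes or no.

Line 1: "high like four mouse": 1+1+1+1 = 4 (expected 5)
Line 2: "anemone cries like tea": 4+1+1+1 = 7 ✓
Line 3: "of one pale beetle": 1+1+1+2 = 5 ✓

No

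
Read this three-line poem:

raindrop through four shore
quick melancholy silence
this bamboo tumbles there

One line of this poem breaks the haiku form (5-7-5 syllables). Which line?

Line 1: raindrop(2) + through(1) + four(1) + shore(1) = 5 ✓
Line 2: quick(1) + melancholy(4) + silence(2) = 7 ✓
Line 3: this(1) + bamboo(2) + tumbles(2) + there(1) = 6 (expected 5)

The third line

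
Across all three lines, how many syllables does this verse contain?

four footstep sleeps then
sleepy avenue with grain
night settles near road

Line 1: "four footstep sleeps then": 1+2+1+1 = 5
Line 2: "sleepy avenue with grain": 2+3+1+1 = 7
Line 3: "night settles near road": 1+2+1+1 = 5
Total: 5 + 7 + 5 = 17

17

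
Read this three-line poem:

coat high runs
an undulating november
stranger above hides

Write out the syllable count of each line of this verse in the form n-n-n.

Line 1: coat(1) + high(1) + runs(1) = 3
Line 2: an(1) + undulating(4) + november(3) = 8
Line 3: stranger(2) + above(2) + hides(1) = 5

3-8-5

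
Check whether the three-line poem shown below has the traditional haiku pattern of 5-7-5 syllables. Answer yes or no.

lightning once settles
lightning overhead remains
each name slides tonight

Line 1: lightning (2), once (1), settles (2) → 5 ✓
Line 2: lightning (2), overhead (3), remains (2) → 7 ✓
Line 3: each (1), name (1), slides (1), tonight (2) → 5 ✓

Yes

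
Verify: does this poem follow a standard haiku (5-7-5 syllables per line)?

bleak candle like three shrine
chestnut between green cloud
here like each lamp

No

Line 1: "bleak candle like three shrine": 1+2+1+1+1 = 6 (expected 5)
Line 2: "chestnut between green cloud": 2+2+1+1 = 6 (expected 7)
Line 3: "here like each lamp": 1+1+1+1 = 4 (expected 5)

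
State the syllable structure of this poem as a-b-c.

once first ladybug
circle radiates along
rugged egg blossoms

Line 1: "once first ladybug": 1+1+3 = 5
Line 2: "circle radiates along": 2+3+2 = 7
Line 3: "rugged egg blossoms": 2+1+2 = 5

5-7-5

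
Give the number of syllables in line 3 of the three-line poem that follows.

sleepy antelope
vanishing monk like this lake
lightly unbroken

5

Line 3: lightly (2), unbroken (3) → 5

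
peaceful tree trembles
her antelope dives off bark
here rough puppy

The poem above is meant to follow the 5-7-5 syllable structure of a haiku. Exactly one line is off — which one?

Line 3

Line 1: peaceful(2) + tree(1) + trembles(2) = 5 ✓
Line 2: her(1) + antelope(3) + dives(1) + off(1) + bark(1) = 7 ✓
Line 3: here(1) + rough(1) + puppy(2) = 4 (expected 5)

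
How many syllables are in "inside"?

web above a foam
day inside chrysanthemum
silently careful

2

"inside" has 2 syllables.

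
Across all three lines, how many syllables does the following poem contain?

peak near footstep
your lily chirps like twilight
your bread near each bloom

Line 1: peak (1), near (1), footstep (2) → 4
Line 2: your (1), lily (2), chirps (1), like (1), twilight (2) → 7
Line 3: your (1), bread (1), near (1), each (1), bloom (1) → 5
Total: 4 + 7 + 5 = 16

16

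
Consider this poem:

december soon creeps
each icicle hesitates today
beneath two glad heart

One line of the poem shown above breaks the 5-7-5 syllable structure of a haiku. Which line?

Line 2

Line 1: "december soon creeps": 3+1+1 = 5 ✓
Line 2: "each icicle hesitates today": 1+3+3+2 = 9 (expected 7)
Line 3: "beneath two glad heart": 2+1+1+1 = 5 ✓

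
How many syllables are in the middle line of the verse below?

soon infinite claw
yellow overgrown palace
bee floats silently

7

The middle line: yellow (2), overgrown (3), palace (2) → 7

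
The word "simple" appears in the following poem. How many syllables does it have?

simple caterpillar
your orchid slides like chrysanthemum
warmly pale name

2

"simple" has 2 syllables.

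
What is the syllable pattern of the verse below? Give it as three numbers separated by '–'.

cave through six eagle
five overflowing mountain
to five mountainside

Line 1: cave (1), through (1), six (1), eagle (2) → 5
Line 2: five (1), overflowing (4), mountain (2) → 7
Line 3: to (1), five (1), mountainside (3) → 5

5–7–5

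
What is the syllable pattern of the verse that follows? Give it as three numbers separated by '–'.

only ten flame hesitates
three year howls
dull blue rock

Line 1: only (2), ten (1), flame (1), hesitates (3) → 7
Line 2: three (1), year (1), howls (1) → 3
Line 3: dull (1), blue (1), rock (1) → 3

7–3–3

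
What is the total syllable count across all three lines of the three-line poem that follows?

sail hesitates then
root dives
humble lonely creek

Line 1: "sail hesitates then": 1+3+1 = 5
Line 2: "root dives": 1+1 = 2
Line 3: "humble lonely creek": 2+2+1 = 5
Total: 5 + 2 + 5 = 12

12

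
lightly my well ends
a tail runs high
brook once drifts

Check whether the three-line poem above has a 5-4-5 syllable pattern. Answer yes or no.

No

Line 1: lightly (2), my (1), well (1), ends (1) → 5 ✓
Line 2: a (1), tail (1), runs (1), high (1) → 4 ✓
Line 3: brook (1), once (1), drifts (1) → 3 (expected 5)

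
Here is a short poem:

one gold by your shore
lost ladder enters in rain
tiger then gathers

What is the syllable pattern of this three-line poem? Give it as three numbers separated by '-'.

5-7-5

Line 1: one (1), gold (1), by (1), your (1), shore (1) → 5
Line 2: lost (1), ladder (2), enters (2), in (1), rain (1) → 7
Line 3: tiger (2), then (1), gathers (2) → 5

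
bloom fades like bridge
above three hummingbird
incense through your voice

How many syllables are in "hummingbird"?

3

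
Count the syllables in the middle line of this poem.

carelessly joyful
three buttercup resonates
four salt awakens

The middle line: "three buttercup resonates": 1+3+3 = 7

7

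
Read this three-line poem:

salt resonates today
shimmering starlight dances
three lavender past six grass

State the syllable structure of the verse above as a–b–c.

Line 1: salt(1) + resonates(3) + today(2) = 6
Line 2: shimmering(3) + starlight(2) + dances(2) = 7
Line 3: three(1) + lavender(3) + past(1) + six(1) + grass(1) = 7

6–7–7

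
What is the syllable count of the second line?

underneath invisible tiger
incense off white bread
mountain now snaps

5

The second line: incense(2) + off(1) + white(1) + bread(1) = 5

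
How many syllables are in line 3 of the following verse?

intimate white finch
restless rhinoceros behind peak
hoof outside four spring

Line 3: hoof (1), outside (2), four (1), spring (1) → 5

5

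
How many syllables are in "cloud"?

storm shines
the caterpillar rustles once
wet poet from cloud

1

"cloud" has 1 syllable.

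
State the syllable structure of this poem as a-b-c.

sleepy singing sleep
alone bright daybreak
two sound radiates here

5-5-6

Line 1: sleepy (2), singing (2), sleep (1) → 5
Line 2: alone (2), bright (1), daybreak (2) → 5
Line 3: two (1), sound (1), radiates (3), here (1) → 6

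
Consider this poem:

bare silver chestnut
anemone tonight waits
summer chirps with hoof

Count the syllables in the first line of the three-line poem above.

The first line: bare(1) + silver(2) + chestnut(2) = 5

5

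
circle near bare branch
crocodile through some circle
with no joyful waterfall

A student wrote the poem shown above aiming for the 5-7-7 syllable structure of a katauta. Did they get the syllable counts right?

Line 1: circle (2), near (1), bare (1), branch (1) → 5 ✓
Line 2: crocodile (3), through (1), some (1), circle (2) → 7 ✓
Line 3: with (1), no (1), joyful (2), waterfall (3) → 7 ✓

Yes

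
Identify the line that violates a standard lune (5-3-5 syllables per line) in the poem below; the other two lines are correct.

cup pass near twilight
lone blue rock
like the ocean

The third line

Line 1: "cup pass near twilight": 1+1+1+2 = 5 ✓
Line 2: "lone blue rock": 1+1+1 = 3 ✓
Line 3: "like the ocean": 1+1+2 = 4 (expected 5)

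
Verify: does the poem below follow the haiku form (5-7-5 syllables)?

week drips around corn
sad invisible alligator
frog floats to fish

Line 1: week (1), drips (1), around (2), corn (1) → 5 ✓
Line 2: sad (1), invisible (4), alligator (4) → 9 (expected 7)
Line 3: frog (1), floats (1), to (1), fish (1) → 4 (expected 5)

No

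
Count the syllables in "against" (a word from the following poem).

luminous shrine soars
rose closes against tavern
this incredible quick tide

"against" has 2 syllables.

2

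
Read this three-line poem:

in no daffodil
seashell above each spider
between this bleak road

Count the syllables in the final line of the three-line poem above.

5

The final line: between (2), this (1), bleak (1), road (1) → 5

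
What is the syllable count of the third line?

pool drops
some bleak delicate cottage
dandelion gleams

The third line: "dandelion gleams": 4+1 = 5

5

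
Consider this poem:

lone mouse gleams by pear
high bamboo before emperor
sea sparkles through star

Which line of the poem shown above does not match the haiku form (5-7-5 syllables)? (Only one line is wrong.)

Line 1: lone (1), mouse (1), gleams (1), by (1), pear (1) → 5 ✓
Line 2: high (1), bamboo (2), before (2), emperor (3) → 8 (expected 7)
Line 3: sea (1), sparkles (2), through (1), star (1) → 5 ✓

The second line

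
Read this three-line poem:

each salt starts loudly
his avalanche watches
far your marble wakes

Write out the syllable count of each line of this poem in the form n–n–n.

Line 1: "each salt starts loudly": 1+1+1+2 = 5
Line 2: "his avalanche watches": 1+3+2 = 6
Line 3: "far your marble wakes": 1+1+2+1 = 5

5–6–5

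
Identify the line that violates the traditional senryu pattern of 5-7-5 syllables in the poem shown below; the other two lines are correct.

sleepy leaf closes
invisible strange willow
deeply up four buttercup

The third line

Line 1: "sleepy leaf closes": 2+1+2 = 5 ✓
Line 2: "invisible strange willow": 4+1+2 = 7 ✓
Line 3: "deeply up four buttercup": 2+1+1+3 = 7 (expected 5)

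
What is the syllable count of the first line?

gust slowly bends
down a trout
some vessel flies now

The first line: gust(1) + slowly(2) + bends(1) = 4

4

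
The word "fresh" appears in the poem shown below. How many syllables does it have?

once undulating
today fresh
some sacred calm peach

1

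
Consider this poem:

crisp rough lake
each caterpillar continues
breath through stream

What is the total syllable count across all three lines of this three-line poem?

Line 1: crisp(1) + rough(1) + lake(1) = 3
Line 2: each(1) + caterpillar(4) + continues(3) = 8
Line 3: breath(1) + through(1) + stream(1) = 3
Total: 3 + 8 + 3 = 14

14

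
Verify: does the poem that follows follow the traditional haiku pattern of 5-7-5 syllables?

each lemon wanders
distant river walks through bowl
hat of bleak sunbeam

Line 1: "each lemon wanders": 1+2+2 = 5 ✓
Line 2: "distant river walks through bowl": 2+2+1+1+1 = 7 ✓
Line 3: "hat of bleak sunbeam": 1+1+1+2 = 5 ✓

Yes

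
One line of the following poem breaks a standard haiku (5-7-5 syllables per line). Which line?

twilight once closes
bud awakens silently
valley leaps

Line 1: "twilight once closes": 2+1+2 = 5 ✓
Line 2: "bud awakens silently": 1+3+3 = 7 ✓
Line 3: "valley leaps": 2+1 = 3 (expected 5)

Line 3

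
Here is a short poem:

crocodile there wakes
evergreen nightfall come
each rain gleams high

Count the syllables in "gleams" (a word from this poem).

1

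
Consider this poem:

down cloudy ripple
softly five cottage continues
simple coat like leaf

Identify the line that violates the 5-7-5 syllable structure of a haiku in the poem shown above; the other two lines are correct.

The second line

Line 1: down(1) + cloudy(2) + ripple(2) = 5 ✓
Line 2: softly(2) + five(1) + cottage(2) + continues(3) = 8 (expected 7)
Line 3: simple(2) + coat(1) + like(1) + leaf(1) = 5 ✓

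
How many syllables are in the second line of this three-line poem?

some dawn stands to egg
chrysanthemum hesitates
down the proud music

The second line: chrysanthemum(4) + hesitates(3) = 7

7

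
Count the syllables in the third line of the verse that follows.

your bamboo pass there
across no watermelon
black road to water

5

The third line: black(1) + road(1) + to(1) + water(2) = 5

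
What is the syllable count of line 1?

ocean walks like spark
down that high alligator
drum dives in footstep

5

Line 1: ocean(2) + walks(1) + like(1) + spark(1) = 5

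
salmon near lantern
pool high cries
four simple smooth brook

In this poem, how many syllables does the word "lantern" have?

2

"lantern" has 2 syllables.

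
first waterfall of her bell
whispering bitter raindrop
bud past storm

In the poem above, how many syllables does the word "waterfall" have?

3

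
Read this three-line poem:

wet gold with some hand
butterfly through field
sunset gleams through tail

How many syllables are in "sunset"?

"sunset" has 2 syllables.

2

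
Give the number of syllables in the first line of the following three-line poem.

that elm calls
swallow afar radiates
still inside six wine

3

The first line: that (1), elm (1), calls (1) → 3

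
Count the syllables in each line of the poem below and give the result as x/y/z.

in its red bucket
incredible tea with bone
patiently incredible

Line 1: in(1) + its(1) + red(1) + bucket(2) = 5
Line 2: incredible(4) + tea(1) + with(1) + bone(1) = 7
Line 3: patiently(3) + incredible(4) = 7

5/7/7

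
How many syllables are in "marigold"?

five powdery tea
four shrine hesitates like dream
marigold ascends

3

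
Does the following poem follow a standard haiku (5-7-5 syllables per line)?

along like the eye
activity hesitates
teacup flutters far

Line 1: along(2) + like(1) + the(1) + eye(1) = 5 ✓
Line 2: activity(4) + hesitates(3) = 7 ✓
Line 3: teacup(2) + flutters(2) + far(1) = 5 ✓

Yes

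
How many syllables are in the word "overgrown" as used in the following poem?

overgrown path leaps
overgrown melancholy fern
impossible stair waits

3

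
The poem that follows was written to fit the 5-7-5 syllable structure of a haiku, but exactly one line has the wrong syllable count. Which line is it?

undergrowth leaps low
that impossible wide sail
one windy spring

Line 1: undergrowth (3), leaps (1), low (1) → 5 ✓
Line 2: that (1), impossible (4), wide (1), sail (1) → 7 ✓
Line 3: one (1), windy (2), spring (1) → 4 (expected 5)

The third line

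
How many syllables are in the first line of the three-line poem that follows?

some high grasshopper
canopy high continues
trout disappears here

5

The first line: some(1) + high(1) + grasshopper(3) = 5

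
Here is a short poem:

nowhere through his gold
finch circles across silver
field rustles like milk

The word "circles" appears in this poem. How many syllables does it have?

2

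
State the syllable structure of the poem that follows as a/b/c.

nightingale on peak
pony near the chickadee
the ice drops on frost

Line 1: "nightingale on peak": 3+1+1 = 5
Line 2: "pony near the chickadee": 2+1+1+3 = 7
Line 3: "the ice drops on frost": 1+1+1+1+1 = 5

5/7/5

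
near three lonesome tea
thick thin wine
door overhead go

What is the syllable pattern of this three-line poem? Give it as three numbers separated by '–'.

Line 1: near (1), three (1), lonesome (2), tea (1) → 5
Line 2: thick (1), thin (1), wine (1) → 3
Line 3: door (1), overhead (3), go (1) → 5

5–3–5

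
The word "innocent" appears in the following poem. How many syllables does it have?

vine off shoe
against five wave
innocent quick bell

3

"innocent" has 3 syllables.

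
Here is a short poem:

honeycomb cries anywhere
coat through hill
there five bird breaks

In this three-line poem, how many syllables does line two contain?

3

Line two: coat (1), through (1), hill (1) → 3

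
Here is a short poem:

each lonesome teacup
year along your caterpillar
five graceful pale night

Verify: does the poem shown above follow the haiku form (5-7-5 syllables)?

Line 1: "each lonesome teacup": 1+2+2 = 5 ✓
Line 2: "year along your caterpillar": 1+2+1+4 = 8 (expected 7)
Line 3: "five graceful pale night": 1+2+1+1 = 5 ✓

No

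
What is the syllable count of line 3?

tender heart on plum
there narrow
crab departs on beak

5

Line 3: crab (1), departs (2), on (1), beak (1) → 5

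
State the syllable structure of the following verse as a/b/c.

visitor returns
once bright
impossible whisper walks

Line 1: visitor (3), returns (2) → 5
Line 2: once (1), bright (1) → 2
Line 3: impossible (4), whisper (2), walks (1) → 7

5/2/7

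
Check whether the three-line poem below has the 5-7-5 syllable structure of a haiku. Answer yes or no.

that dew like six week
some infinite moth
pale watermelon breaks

Line 1: that(1) + dew(1) + like(1) + six(1) + week(1) = 5 ✓
Line 2: some(1) + infinite(3) + moth(1) = 5 (expected 7)
Line 3: pale(1) + watermelon(4) + breaks(1) = 6 (expected 5)

No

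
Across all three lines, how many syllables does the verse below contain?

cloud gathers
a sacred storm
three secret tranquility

Line 1: cloud (1), gathers (2) → 3
Line 2: a (1), sacred (2), storm (1) → 4
Line 3: three (1), secret (2), tranquility (4) → 7
Total: 3 + 4 + 7 = 14

14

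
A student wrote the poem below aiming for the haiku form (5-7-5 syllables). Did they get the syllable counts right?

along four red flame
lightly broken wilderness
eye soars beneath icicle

Line 1: "along four red flame": 2+1+1+1 = 5 ✓
Line 2: "lightly broken wilderness": 2+2+3 = 7 ✓
Line 3: "eye soars beneath icicle": 1+1+2+3 = 7 (expected 5)

No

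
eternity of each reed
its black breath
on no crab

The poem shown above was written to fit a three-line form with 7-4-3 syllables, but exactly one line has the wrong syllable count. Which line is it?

Line 2

Line 1: eternity(4) + of(1) + each(1) + reed(1) = 7 ✓
Line 2: its(1) + black(1) + breath(1) = 3 (expected 4)
Line 3: on(1) + no(1) + crab(1) = 3 ✓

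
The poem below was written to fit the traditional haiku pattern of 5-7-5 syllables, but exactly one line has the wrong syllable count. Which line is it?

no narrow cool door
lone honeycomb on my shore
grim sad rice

Line 1: no (1), narrow (2), cool (1), door (1) → 5 ✓
Line 2: lone (1), honeycomb (3), on (1), my (1), shore (1) → 7 ✓
Line 3: grim (1), sad (1), rice (1) → 3 (expected 5)

The third line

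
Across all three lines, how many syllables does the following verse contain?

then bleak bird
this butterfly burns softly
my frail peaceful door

15

Line 1: then (1), bleak (1), bird (1) → 3
Line 2: this (1), butterfly (3), burns (1), softly (2) → 7
Line 3: my (1), frail (1), peaceful (2), door (1) → 5
Total: 3 + 7 + 5 = 15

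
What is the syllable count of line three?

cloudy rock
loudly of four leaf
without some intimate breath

7

Line three: without(2) + some(1) + intimate(3) + breath(1) = 7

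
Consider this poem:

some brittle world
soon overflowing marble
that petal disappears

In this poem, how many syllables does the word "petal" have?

2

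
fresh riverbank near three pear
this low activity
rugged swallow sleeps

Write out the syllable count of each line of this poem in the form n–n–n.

7–6–5

Line 1: fresh (1), riverbank (3), near (1), three (1), pear (1) → 7
Line 2: this (1), low (1), activity (4) → 6
Line 3: rugged (2), swallow (2), sleeps (1) → 5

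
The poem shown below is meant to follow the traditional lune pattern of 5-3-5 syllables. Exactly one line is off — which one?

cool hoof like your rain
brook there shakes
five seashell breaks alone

The third line

Line 1: cool (1), hoof (1), like (1), your (1), rain (1) → 5 ✓
Line 2: brook (1), there (1), shakes (1) → 3 ✓
Line 3: five (1), seashell (2), breaks (1), alone (2) → 6 (expected 5)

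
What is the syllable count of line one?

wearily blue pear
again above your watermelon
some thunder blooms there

5

Line one: "wearily blue pear": 3+1+1 = 5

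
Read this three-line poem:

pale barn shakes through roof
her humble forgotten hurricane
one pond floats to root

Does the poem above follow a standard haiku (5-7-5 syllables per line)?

No

Line 1: pale(1) + barn(1) + shakes(1) + through(1) + roof(1) = 5 ✓
Line 2: her(1) + humble(2) + forgotten(3) + hurricane(3) = 9 (expected 7)
Line 3: one(1) + pond(1) + floats(1) + to(1) + root(1) = 5 ✓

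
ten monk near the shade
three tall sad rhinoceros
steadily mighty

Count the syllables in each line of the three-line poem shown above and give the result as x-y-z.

5-7-5

Line 1: ten(1) + monk(1) + near(1) + the(1) + shade(1) = 5
Line 2: three(1) + tall(1) + sad(1) + rhinoceros(4) = 7
Line 3: steadily(3) + mighty(2) = 5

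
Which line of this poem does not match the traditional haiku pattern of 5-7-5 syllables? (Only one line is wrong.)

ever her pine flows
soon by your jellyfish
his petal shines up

The second line

Line 1: ever(2) + her(1) + pine(1) + flows(1) = 5 ✓
Line 2: soon(1) + by(1) + your(1) + jellyfish(3) = 6 (expected 7)
Line 3: his(1) + petal(2) + shines(1) + up(1) = 5 ✓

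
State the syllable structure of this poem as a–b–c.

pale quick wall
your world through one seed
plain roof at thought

Line 1: pale(1) + quick(1) + wall(1) = 3
Line 2: your(1) + world(1) + through(1) + one(1) + seed(1) = 5
Line 3: plain(1) + roof(1) + at(1) + thought(1) = 4

3–5–4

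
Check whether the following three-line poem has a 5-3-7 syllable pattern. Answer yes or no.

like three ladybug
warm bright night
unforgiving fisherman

Line 1: like(1) + three(1) + ladybug(3) = 5 ✓
Line 2: warm(1) + bright(1) + night(1) = 3 ✓
Line 3: unforgiving(4) + fisherman(3) = 7 ✓

Yes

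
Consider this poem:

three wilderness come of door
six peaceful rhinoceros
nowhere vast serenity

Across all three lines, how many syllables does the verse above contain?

21

Line 1: three (1), wilderness (3), come (1), of (1), door (1) → 7
Line 2: six (1), peaceful (2), rhinoceros (4) → 7
Line 3: nowhere (2), vast (1), serenity (4) → 7
Total: 7 + 7 + 7 = 21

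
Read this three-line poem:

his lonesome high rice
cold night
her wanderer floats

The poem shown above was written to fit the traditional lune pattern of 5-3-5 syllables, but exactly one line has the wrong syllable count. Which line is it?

Line 1: his (1), lonesome (2), high (1), rice (1) → 5 ✓
Line 2: cold (1), night (1) → 2 (expected 3)
Line 3: her (1), wanderer (3), floats (1) → 5 ✓

The second line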